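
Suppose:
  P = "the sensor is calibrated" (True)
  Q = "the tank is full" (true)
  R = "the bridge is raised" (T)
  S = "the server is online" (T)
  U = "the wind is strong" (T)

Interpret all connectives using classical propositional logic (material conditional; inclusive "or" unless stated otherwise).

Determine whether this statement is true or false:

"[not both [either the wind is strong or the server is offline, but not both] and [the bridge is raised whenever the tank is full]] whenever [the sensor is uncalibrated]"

True.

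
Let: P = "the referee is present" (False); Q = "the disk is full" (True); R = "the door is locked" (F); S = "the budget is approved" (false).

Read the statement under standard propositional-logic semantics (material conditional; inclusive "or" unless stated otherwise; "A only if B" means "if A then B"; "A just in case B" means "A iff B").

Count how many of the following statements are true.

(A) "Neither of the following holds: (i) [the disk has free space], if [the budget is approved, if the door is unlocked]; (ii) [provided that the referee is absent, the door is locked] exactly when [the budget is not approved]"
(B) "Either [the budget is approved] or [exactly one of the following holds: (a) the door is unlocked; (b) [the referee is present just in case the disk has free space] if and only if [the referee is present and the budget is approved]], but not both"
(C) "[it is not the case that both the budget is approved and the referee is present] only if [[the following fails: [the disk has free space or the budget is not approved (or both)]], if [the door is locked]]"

2

(A): This is ((¬R → S) → ¬Q) ↓ ((¬P → R) ↔ ¬S).

¬R = ¬F = T
¬R → S = T → F = F
¬Q = ¬T = F
(¬R → S) → ¬Q = F → F = T
¬P = ¬F = T
¬P → R = T → F = F
¬S = ¬F = T
(¬P → R) ↔ ¬S = F ↔ T = F
((¬R → S) → ¬Q) ↓ ((¬P → R) ↔ ¬S) = T ↓ F = F
So (A) is false.

(B): This is S ⊕ (¬R ⊕ ((P ↔ ¬Q) ↔ (P ∧ S))).

¬R = ¬F = T
¬Q = ¬T = F
P ↔ ¬Q = F ↔ F = T
P ∧ S = F ∧ F = F
(P ↔ ¬Q) ↔ (P ∧ S) = T ↔ F = F
¬R ⊕ ((P ↔ ¬Q) ↔ (P ∧ S)) = T ⊕ F = T
S ⊕ (¬R ⊕ ((P ↔ ¬Q) ↔ (P ∧ S))) = F ⊕ T = T
Hence (B) is true.

(C): In symbols: (S ↑ P) → (R → ¬(¬Q ∨ ¬S))

S ↑ P = F ↑ F = T
¬Q = ¬T = F
¬S = ¬F = T
¬Q ∨ ¬S = F ∨ T = T
¬(¬Q ∨ ¬S) = ¬T = F
R → ¬(¬Q ∨ ¬S) = F → F = T
(S ↑ P) → (R → ¬(¬Q ∨ ¬S)) = T → T = T
Hence (C) is true.

True statements: 2 ((B), (C)).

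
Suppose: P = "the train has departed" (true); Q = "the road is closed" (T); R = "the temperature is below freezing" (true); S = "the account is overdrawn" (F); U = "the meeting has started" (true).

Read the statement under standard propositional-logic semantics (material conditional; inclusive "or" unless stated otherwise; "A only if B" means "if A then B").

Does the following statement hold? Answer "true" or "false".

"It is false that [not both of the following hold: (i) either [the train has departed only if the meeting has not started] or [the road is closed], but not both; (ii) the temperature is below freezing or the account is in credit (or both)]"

true

Parsed as ~(((P -> ~U) xor Q) nand (R | ~S))

~U = ~T = F
P -> ~U = T -> F = F
(P -> ~U) xor Q = F xor T = T
~S = ~F = T
R | ~S = T | T = T
((P -> ~U) xor Q) nand (R | ~S) = T nand T = F
~(((P -> ~U) xor Q) nand (R | ~S)) = ~F = T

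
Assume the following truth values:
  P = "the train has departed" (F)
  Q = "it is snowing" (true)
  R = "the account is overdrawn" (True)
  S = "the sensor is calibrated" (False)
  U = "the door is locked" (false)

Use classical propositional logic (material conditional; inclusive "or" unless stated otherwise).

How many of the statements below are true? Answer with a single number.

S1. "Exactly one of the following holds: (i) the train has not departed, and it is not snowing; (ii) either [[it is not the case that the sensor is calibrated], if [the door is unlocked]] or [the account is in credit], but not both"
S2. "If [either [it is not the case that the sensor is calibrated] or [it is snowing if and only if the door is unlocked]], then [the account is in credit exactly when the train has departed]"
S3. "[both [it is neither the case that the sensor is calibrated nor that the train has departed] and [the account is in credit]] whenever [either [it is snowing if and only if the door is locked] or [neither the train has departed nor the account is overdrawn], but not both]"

3

S1: In symbols: (not P and not Q) xor ((not U -> not S) xor not R)

not P = not False = True
not Q = not True = False
not P and not Q = True and False = False
not U = not False = True
not S = not False = True
not U -> not S = True -> True = True
not R = not True = False
(not U -> not S) xor not R = True xor False = True
(not P and not Q) xor ((not U -> not S) xor not R) = False xor True = True
Hence S1 is true.

S2: This is (not S or (Q iff not U)) -> (not R iff P).

not S = not False = True
not U = not False = True
Q iff not U = True iff True = True
not S or (Q iff not U) = True or True = True
not R = not True = False
not R iff P = False iff False = True
(not S or (Q iff not U)) -> (not R iff P) = True -> True = True
So S2 is true.

S3: In symbols: ((Q iff U) xor (P nor R)) -> ((S nor P) and not R)

Q iff U = True iff False = False
P nor R = False nor True = False
(Q iff U) xor (P nor R) = False xor False = False
S nor P = False nor False = True
not R = not True = False
(S nor P) and not R = True and False = False
((Q iff U) xor (P nor R)) -> ((S nor P) and not R) = False -> False = True
So S3 is true.

3 of the 3 statements are true (S1, S2, S3).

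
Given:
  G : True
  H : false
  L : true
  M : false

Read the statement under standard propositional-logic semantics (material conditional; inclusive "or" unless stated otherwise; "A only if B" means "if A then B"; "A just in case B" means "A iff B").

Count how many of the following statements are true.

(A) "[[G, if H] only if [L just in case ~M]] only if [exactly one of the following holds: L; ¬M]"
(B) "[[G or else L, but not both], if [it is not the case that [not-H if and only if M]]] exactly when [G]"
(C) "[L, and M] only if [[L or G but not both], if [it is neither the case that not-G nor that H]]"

(A): Parsed as ((H -> G) -> (L iff not M)) -> (L xor not M)

H -> G = False -> True = True
not M = not False = True
L iff not M = True iff True = True
(H -> G) -> (L iff not M) = True -> True = True
not M = not False = True
L xor not M = True xor True = False
((H -> G) -> (L iff not M)) -> (L xor not M) = True -> False = False
Thus (A) is false.

(B): Formalization: (not (not H iff M) -> (G xor L)) iff G

not H = not False = True
not H iff M = True iff False = False
not (not H iff M) = not False = True
G xor L = True xor True = False
not (not H iff M) -> (G xor L) = True -> False = False
(not (not H iff M) -> (G xor L)) iff G = False iff True = False
Thus (B) is false.

(C): Formalization: (L and M) -> ((not G nor H) -> (L xor G))

L and M = True and False = False
not G = not True = False
not G nor H = False nor False = True
L xor G = True xor True = False
(not G nor H) -> (L xor G) = True -> False = False
(L and M) -> ((not G nor H) -> (L xor G)) = False -> False = True
Hence (C) is true.

True statements: 1.

1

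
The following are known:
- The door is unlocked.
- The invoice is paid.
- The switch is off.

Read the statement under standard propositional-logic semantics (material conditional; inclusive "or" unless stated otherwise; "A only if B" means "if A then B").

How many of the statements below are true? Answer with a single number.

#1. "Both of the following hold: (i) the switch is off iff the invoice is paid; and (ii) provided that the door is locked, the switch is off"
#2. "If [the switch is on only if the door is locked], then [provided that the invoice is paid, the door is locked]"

1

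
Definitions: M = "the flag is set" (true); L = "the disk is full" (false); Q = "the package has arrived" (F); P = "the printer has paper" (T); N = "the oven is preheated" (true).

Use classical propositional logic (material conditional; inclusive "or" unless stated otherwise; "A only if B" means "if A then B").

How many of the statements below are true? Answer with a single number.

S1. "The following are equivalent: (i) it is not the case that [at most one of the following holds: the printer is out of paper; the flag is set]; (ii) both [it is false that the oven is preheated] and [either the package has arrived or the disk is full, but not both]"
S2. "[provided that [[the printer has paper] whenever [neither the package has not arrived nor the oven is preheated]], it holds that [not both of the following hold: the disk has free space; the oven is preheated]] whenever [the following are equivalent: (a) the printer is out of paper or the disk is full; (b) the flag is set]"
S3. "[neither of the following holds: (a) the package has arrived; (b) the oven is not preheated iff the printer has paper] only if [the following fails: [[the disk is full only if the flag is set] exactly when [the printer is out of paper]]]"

3

S1: In symbols: ¬(¬P ↑ M) ↔ (¬N ∧ (Q ⊕ L))

¬P = ¬T = F
¬P ↑ M = F ↑ T = T
¬(¬P ↑ M) = ¬T = F
¬N = ¬T = F
Q ⊕ L = F ⊕ F = F
¬N ∧ (Q ⊕ L) = F ∧ F = F
¬(¬P ↑ M) ↔ (¬N ∧ (Q ⊕ L)) = F ↔ F = T
Hence S1 is true.

S2: This is ((¬P ∨ L) ↔ M) → (((¬Q ↓ N) → P) → (¬L ↑ N)).

¬P = ¬T = F
¬P ∨ L = F ∨ F = F
(¬P ∨ L) ↔ M = F ↔ T = F
¬Q = ¬F = T
¬Q ↓ N = T ↓ T = F
(¬Q ↓ N) → P = F → T = T
¬L = ¬F = T
¬L ↑ N = T ↑ T = F
((¬Q ↓ N) → P) → (¬L ↑ N) = T → F = F
((¬P ∨ L) ↔ M) → (((¬Q ↓ N) → P) → (¬L ↑ N)) = F → F = T
So S2 is true.

S3: In symbols: (Q ↓ (¬N ↔ P)) → ¬((L → M) ↔ ¬P)

¬N = ¬T = F
¬N ↔ P = F ↔ T = F
Q ↓ (¬N ↔ P) = F ↓ F = T
L → M = F → T = T
¬P = ¬T = F
(L → M) ↔ ¬P = T ↔ F = F
¬((L → M) ↔ ¬P) = ¬F = T
(Q ↓ (¬N ↔ P)) → ¬((L → M) ↔ ¬P) = T → T = T
Hence S3 is true.

3 of the 3 statements are true (S1, S2, S3).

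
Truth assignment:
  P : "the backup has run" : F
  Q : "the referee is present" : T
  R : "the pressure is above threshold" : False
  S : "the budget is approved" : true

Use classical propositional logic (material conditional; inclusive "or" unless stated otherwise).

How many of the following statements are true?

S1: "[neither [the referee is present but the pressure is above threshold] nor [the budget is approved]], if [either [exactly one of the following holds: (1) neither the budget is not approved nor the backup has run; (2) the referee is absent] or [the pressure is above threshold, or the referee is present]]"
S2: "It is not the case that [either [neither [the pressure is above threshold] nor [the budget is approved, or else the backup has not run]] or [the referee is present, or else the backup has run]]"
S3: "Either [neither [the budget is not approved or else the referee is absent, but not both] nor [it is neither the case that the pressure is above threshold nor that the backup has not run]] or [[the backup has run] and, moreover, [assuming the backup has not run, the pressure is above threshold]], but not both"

S1: Parsed as (((not S nor P) xor not Q) or (R or Q)) -> ((Q and R) nor S)

not S = not True = False
not S nor P = False nor False = True
not Q = not True = False
(not S nor P) xor not Q = True xor False = True
R or Q = False or True = True
((not S nor P) xor not Q) or (R or Q) = True or True = True
Q and R = True and False = False
(Q and R) nor S = False nor True = False
(((not S nor P) xor not Q) or (R or Q)) -> ((Q and R) nor S) = True -> False = False
So S1 is false.

S2: Formalization: not ((R nor (S or not P)) or (Q or P))

not P = not False = True
S or not P = True or True = True
R nor (S or not P) = False nor True = False
Q or P = True or False = True
(R nor (S or not P)) or (Q or P) = False or True = True
not ((R nor (S or not P)) or (Q or P)) = not True = False
So S2 is false.

S3: This is ((not S xor not Q) nor (R nor not P)) xor (P and (not P -> R)).

not S = not True = False
not Q = not True = False
not S xor not Q = False xor False = False
not P = not False = True
R nor not P = False nor True = False
(not S xor not Q) nor (R nor not P) = False nor False = True
not P = not False = True
not P -> R = True -> False = False
P and (not P -> R) = False and False = False
((not S xor not Q) nor (R nor not P)) xor (P and (not P -> R)) = True xor False = True
So S3 is true.

True statements: 1 (S3).

1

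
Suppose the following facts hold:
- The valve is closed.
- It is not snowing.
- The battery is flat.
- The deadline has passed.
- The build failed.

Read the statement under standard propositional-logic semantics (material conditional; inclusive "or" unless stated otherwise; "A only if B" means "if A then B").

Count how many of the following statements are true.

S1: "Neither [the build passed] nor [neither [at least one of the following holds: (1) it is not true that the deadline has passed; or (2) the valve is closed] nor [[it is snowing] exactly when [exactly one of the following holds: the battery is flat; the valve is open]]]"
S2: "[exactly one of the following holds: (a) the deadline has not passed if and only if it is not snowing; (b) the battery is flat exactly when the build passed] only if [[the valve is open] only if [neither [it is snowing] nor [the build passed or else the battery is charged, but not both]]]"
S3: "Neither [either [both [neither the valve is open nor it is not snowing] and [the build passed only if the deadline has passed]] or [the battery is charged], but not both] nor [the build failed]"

Let K = "the build passed" (F), W = "the deadline has passed" (T), R = "the valve is open" (F), D = "it is snowing" (F), U = "the battery is charged" (F).

S1: Formalization: K nor ((~W | ~R) nor (D <-> (~U xor R)))

~W = ~T = F
~R = ~F = T
~W | ~R = F | T = T
~U = ~F = T
~U xor R = T xor F = T
D <-> (~U xor R) = F <-> T = F
(~W | ~R) nor (D <-> (~U xor R)) = T nor F = F
K nor ((~W | ~R) nor (D <-> (~U xor R))) = F nor F = T
Thus S1 is true.

S2: Parsed as ((~W <-> ~D) xor (~U <-> K)) -> (R -> (D nor (K xor U)))

~W = ~T = F
~D = ~F = T
~W <-> ~D = F <-> T = F
~U = ~F = T
~U <-> K = T <-> F = F
(~W <-> ~D) xor (~U <-> K) = F xor F = F
K xor U = F xor F = F
D nor (K xor U) = F nor F = T
R -> (D nor (K xor U)) = F -> T = T
((~W <-> ~D) xor (~U <-> K)) -> (R -> (D nor (K xor U))) = F -> T = T
Thus S2 is true.

S3: In symbols: (((R nor ~D) & (K -> W)) xor U) nor ~K

~D = ~F = T
R nor ~D = F nor T = F
K -> W = F -> T = T
(R nor ~D) & (K -> W) = F & T = F
((R nor ~D) & (K -> W)) xor U = F xor F = F
~K = ~F = T
(((R nor ~D) & (K -> W)) xor U) nor ~K = F nor T = F
So S3 is false.

2 of the 3 statements are true.

2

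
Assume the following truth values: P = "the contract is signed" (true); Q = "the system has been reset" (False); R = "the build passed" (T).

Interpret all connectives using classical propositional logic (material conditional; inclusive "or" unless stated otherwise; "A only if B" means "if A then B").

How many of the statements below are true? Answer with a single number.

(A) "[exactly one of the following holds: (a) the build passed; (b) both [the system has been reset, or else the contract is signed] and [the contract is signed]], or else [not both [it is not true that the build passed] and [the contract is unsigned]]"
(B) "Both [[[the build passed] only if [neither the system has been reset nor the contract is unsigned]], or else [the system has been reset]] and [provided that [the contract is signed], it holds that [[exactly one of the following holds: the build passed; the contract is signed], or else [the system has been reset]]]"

1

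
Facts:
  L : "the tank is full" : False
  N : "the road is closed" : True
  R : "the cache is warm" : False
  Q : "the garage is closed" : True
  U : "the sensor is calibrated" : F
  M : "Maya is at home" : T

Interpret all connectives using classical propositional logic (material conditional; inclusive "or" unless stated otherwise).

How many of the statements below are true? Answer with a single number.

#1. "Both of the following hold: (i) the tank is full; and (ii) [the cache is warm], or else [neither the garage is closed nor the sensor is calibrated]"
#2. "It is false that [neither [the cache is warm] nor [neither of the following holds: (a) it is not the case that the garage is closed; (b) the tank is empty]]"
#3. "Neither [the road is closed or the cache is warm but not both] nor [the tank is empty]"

#1: Formalization: L ∧ (R ∨ (Q ↓ U))

Q ↓ U = T ↓ F = F
R ∨ (Q ↓ U) = F ∨ F = F
L ∧ (R ∨ (Q ↓ U)) = F ∧ F = F
Thus #1 is false.

#2: Parsed as ¬(R ↓ (¬Q ↓ ¬L))

¬Q = ¬T = F
¬L = ¬F = T
¬Q ↓ ¬L = F ↓ T = F
R ↓ (¬Q ↓ ¬L) = F ↓ F = T
¬(R ↓ (¬Q ↓ ¬L)) = ¬T = F
Thus #2 is false.

#3: In symbols: (N ⊕ R) ↓ ¬L

N ⊕ R = T ⊕ F = T
¬L = ¬F = T
(N ⊕ R) ↓ ¬L = T ↓ T = F
Hence #3 is false.

True statements: 0 (none).

0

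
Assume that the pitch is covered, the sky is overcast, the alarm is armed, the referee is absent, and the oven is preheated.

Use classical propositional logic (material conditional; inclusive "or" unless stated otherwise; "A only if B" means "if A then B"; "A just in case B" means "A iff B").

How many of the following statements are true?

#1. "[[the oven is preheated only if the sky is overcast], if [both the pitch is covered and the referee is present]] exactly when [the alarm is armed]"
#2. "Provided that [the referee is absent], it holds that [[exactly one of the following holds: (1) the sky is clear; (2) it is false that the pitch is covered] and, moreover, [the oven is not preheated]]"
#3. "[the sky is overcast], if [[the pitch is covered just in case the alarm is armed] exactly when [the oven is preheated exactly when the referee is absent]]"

2

Let G = "the pitch is covered" (T), M = "the referee is present" (F), H = "the oven is preheated" (T), D = "the sky is overcast" (T), K = "the alarm is armed" (T).

#1: Formalization: ((G & M) -> (H -> D)) <-> K

G & M = T & F = F
H -> D = T -> T = T
(G & M) -> (H -> D) = F -> T = T
((G & M) -> (H -> D)) <-> K = T <-> T = T
Hence #1 is true.

#2: This is ~M -> ((~D xor ~G) & ~H).

~M = ~F = T
~D = ~T = F
~G = ~T = F
~D xor ~G = F xor F = F
~H = ~T = F
(~D xor ~G) & ~H = F & F = F
~M -> ((~D xor ~G) & ~H) = T -> F = F
Thus #2 is false.

#3: Parsed as ((G <-> K) <-> (H <-> ~M)) -> D

G <-> K = T <-> T = T
~M = ~F = T
H <-> ~M = T <-> T = T
(G <-> K) <-> (H <-> ~M) = T <-> T = T
((G <-> K) <-> (H <-> ~M)) -> D = T -> T = T
Hence #3 is true.

2 of the 3 statements are true.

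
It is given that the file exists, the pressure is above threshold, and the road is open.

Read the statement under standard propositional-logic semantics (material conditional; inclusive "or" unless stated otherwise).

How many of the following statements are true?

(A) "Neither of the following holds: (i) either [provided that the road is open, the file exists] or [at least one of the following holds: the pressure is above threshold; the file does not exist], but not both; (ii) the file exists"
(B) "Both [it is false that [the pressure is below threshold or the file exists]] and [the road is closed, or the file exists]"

0

Let R = "the road is closed" (False), Q = "the file exists" (True), D = "the pressure is above threshold" (True).

(A): This is ((not R -> Q) xor (D or not Q)) nor Q.

not R = not False = True
not R -> Q = True -> True = True
not Q = not True = False
D or not Q = True or False = True
(not R -> Q) xor (D or not Q) = True xor True = False
((not R -> Q) xor (D or not Q)) nor Q = False nor True = False
So (A) is false.

(B): In symbols: not (not D or Q) and (R or Q)

not D = not True = False
not D or Q = False or True = True
not (not D or Q) = not True = False
R or Q = False or True = True
not (not D or Q) and (R or Q) = False and True = False
Hence (B) is false.

0 of the 2 statements are true (none).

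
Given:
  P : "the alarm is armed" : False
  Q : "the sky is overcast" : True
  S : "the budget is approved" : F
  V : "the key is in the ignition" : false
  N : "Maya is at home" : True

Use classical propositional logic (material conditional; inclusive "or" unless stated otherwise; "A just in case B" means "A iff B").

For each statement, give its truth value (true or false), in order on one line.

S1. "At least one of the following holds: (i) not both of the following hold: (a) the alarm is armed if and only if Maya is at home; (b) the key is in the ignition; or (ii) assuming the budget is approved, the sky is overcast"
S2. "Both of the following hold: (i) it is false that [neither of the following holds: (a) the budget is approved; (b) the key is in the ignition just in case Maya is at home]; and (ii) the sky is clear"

S1: Formalization: ((P iff N) nand V) or (S -> Q)

P iff N = False iff True = False
(P iff N) nand V = False nand False = True
S -> Q = False -> True = True
((P iff N) nand V) or (S -> Q) = True or True = True
Thus S1 is true.

S2: In symbols: not (S nor (V iff N)) and not Q

V iff N = False iff True = False
S nor (V iff N) = False nor False = True
not (S nor (V iff N)) = not True = False
not Q = not True = False
not (S nor (V iff N)) and not Q = False and False = False
Thus S2 is false.

S1 T; S2 F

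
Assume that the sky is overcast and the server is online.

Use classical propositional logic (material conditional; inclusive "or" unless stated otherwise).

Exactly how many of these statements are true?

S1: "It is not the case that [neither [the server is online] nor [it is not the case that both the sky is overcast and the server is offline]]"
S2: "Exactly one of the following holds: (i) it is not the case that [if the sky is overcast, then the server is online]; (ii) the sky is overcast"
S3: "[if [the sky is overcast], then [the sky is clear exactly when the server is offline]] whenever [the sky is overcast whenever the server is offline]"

Let Q = "the server is online" (T), P = "the sky is overcast" (T).

S1: Formalization: ~(Q nor (P nand ~Q))

~Q = ~T = F
P nand ~Q = T nand F = T
Q nor (P nand ~Q) = T nor T = F
~(Q nor (P nand ~Q)) = ~F = T
Thus S1 is true.

S2: Parsed as ~(P -> Q) xor P

P -> Q = T -> T = T
~(P -> Q) = ~T = F
~(P -> Q) xor P = F xor T = T
So S2 is true.

S3: This is (~Q -> P) -> (P -> (~P <-> ~Q)).

~Q = ~T = F
~Q -> P = F -> T = T
~P = ~T = F
~Q = ~T = F
~P <-> ~Q = F <-> F = T
P -> (~P <-> ~Q) = T -> T = T
(~Q -> P) -> (P -> (~P <-> ~Q)) = T -> T = T
Hence S3 is true.

True statements: 3 (S1, S2, S3).

3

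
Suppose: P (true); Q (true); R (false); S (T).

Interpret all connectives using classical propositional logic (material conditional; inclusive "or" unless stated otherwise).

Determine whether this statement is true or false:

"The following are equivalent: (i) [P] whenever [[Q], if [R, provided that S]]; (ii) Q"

The statement is true.

Parsed as (((S -> R) -> Q) -> P) <-> Q

S -> R = T -> F = F
(S -> R) -> Q = F -> T = T
((S -> R) -> Q) -> P = T -> T = T
(((S -> R) -> Q) -> P) <-> Q = T <-> T = T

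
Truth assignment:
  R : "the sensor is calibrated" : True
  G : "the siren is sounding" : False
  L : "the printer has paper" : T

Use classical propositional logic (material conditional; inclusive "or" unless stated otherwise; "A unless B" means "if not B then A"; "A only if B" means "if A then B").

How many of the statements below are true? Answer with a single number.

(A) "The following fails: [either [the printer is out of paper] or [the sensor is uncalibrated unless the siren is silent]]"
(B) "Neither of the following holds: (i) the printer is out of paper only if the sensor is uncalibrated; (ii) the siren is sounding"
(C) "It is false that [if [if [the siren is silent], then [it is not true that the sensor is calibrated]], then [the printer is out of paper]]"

0

(A): Formalization: ~(~L | (~R | ~G))

~L = ~T = F
~R = ~T = F
~G = ~F = T
~R | ~G = F | T = T
~L | (~R | ~G) = F | T = T
~(~L | (~R | ~G)) = ~T = F
Hence (A) is false.

(B): In symbols: (~L -> ~R) nor G

~L = ~T = F
~R = ~T = F
~L -> ~R = F -> F = T
(~L -> ~R) nor G = T nor F = F
Thus (B) is false.

(C): Parsed as ~((~G -> ~R) -> ~L)

~G = ~F = T
~R = ~T = F
~G -> ~R = T -> F = F
~L = ~T = F
(~G -> ~R) -> ~L = F -> F = T
~((~G -> ~R) -> ~L) = ~T = F
So (C) is false.

0 of the 3 statements are true (none).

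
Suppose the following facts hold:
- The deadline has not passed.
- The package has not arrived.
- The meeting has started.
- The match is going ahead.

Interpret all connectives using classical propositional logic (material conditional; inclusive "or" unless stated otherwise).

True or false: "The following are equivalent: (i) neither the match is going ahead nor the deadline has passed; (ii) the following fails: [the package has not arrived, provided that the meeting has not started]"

True.

Let S = "the match is cancelled" (F), Q = "the deadline has passed" (F), P = "the meeting has started" (T), K = "the package has arrived" (F).
This is (¬S ↓ Q) ↔ ¬(¬P → ¬K).

¬S = ¬F = T
¬S ↓ Q = T ↓ F = F
¬P = ¬T = F
¬K = ¬F = T
¬P → ¬K = F → T = T
¬(¬P → ¬K) = ¬T = F
(¬S ↓ Q) ↔ ¬(¬P → ¬K) = F ↔ F = T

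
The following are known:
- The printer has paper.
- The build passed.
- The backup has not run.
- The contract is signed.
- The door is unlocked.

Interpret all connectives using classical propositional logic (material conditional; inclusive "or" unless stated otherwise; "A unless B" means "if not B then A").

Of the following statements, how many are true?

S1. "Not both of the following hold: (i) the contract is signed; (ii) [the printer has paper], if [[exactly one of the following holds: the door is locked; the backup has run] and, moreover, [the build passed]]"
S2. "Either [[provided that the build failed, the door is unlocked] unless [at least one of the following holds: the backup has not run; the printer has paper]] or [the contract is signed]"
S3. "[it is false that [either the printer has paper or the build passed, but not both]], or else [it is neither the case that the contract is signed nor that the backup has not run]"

2

Let W = "the contract is signed" (T), H = "the door is locked" (F), S = "the backup has run" (F), N = "the build passed" (T), P = "the printer has paper" (T).

S1: Parsed as W ↑ (((H ⊕ S) ∧ N) → P)

H ⊕ S = F ⊕ F = F
(H ⊕ S) ∧ N = F ∧ T = F
((H ⊕ S) ∧ N) → P = F → T = T
W ↑ (((H ⊕ S) ∧ N) → P) = T ↑ T = F
Hence S1 is false.

S2: This is ((¬N → ¬H) ∨ (¬S ∨ P)) ∨ W.

¬N = ¬T = F
¬H = ¬F = T
¬N → ¬H = F → T = T
¬S = ¬F = T
¬S ∨ P = T ∨ T = T
(¬N → ¬H) ∨ (¬S ∨ P) = T ∨ T = T
((¬N → ¬H) ∨ (¬S ∨ P)) ∨ W = T ∨ T = T
So S2 is true.

S3: In symbols: ¬(P ⊕ N) ∨ (W ↓ ¬S)

P ⊕ N = T ⊕ T = F
¬(P ⊕ N) = ¬F = T
¬S = ¬F = T
W ↓ ¬S = T ↓ T = F
¬(P ⊕ N) ∨ (W ↓ ¬S) = T ∨ F = T
Hence S3 is true.

True statements: 2 (S2, S3).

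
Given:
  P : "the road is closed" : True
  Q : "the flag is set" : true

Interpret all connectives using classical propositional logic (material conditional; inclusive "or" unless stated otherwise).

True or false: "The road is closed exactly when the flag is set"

This is P iff Q.

P iff Q = True iff True = True

True.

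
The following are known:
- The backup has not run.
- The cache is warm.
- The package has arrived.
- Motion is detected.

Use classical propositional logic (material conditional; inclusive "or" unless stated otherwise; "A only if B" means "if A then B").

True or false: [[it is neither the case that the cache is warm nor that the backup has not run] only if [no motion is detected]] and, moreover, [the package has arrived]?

Let U = "the cache is warm" (T), W = "the backup has run" (F), M = "motion is detected" (T), Q = "the package has arrived" (T).
Formalization: ((U ↓ ¬W) → ¬M) ∧ Q

¬W = ¬F = T
U ↓ ¬W = T ↓ T = F
¬M = ¬T = F
(U ↓ ¬W) → ¬M = F → F = T
((U ↓ ¬W) → ¬M) ∧ Q = T ∧ T = T

True.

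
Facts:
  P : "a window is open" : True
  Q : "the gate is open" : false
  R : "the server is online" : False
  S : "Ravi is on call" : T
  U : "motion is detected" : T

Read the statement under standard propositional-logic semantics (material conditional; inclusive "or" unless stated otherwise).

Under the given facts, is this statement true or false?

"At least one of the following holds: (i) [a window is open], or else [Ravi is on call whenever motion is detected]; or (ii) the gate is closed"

In symbols: (P | (U -> S)) | ~Q

U -> S = T -> T = T
P | (U -> S) = T | T = T
~Q = ~F = T
(P | (U -> S)) | ~Q = T | T = T

The statement is true.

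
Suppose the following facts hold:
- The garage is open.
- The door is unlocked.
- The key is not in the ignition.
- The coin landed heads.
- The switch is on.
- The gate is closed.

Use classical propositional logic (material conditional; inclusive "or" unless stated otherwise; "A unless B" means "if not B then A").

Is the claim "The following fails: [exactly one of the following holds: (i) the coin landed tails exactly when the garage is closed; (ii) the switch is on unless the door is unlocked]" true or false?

Let S = "the coin landed heads" (T), P = "the garage is closed" (F), U = "the switch is on" (T), Q = "the door is locked" (F).
This is ~((~S <-> P) xor (U | ~Q)).

~S = ~T = F
~S <-> P = F <-> F = T
~Q = ~F = T
U | ~Q = T | T = T
(~S <-> P) xor (U | ~Q) = T xor T = F
~((~S <-> P) xor (U | ~Q)) = ~F = T

True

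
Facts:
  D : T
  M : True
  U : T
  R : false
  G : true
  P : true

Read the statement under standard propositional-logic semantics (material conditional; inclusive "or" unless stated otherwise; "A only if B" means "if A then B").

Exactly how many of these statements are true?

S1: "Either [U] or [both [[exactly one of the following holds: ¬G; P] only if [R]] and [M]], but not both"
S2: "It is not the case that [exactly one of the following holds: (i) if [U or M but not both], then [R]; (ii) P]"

2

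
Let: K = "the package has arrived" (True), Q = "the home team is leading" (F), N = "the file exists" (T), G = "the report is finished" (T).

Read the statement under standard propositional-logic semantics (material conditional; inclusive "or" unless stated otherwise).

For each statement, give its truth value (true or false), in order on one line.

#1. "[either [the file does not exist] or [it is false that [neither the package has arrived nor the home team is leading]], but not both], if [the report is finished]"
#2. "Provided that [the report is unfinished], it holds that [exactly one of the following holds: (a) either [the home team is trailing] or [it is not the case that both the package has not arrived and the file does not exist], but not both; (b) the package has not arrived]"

#1: Parsed as G -> (not N xor not (K nor Q))

not N = not True = False
K nor Q = True nor False = False
not (K nor Q) = not False = True
not N xor not (K nor Q) = False xor True = True
G -> (not N xor not (K nor Q)) = True -> True = True
Hence #1 is true.

#2: This is not G -> ((not Q xor (not K nand not N)) xor not K).

not G = not True = False
not Q = not False = True
not K = not True = False
not N = not True = False
not K nand not N = False nand False = True
not Q xor (not K nand not N) = True xor True = False
not K = not True = False
(not Q xor (not K nand not N)) xor not K = False xor False = False
not G -> ((not Q xor (not K nand not N)) xor not K) = False -> False = True
Thus #2 is true.

#1 T, #2 T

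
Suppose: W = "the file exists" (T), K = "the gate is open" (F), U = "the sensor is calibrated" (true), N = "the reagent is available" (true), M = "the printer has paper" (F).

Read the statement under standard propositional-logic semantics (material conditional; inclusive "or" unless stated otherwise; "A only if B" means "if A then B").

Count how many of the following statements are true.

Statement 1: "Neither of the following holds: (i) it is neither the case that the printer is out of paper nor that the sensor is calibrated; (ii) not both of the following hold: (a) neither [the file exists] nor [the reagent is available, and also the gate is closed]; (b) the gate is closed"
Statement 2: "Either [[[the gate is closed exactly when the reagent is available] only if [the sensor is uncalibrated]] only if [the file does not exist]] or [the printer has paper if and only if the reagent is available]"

1

Statement 1: Formalization: (not M nor U) nor ((W nor (N and not K)) nand not K)

not M = not False = True
not M nor U = True nor True = False
not K = not False = True
N and not K = True and True = True
W nor (N and not K) = True nor True = False
not K = not False = True
(W nor (N and not K)) nand not K = False nand True = True
(not M nor U) nor ((W nor (N and not K)) nand not K) = False nor True = False
Hence Statement 1 is false.

Statement 2: Formalization: (((not K iff N) -> not U) -> not W) or (M iff N)

not K = not False = True
not K iff N = True iff True = True
not U = not True = False
(not K iff N) -> not U = True -> False = False
not W = not True = False
((not K iff N) -> not U) -> not W = False -> False = True
M iff N = False iff True = False
(((not K iff N) -> not U) -> not W) or (M iff N) = True or False = True
So Statement 2 is true.

1 of the 2 statements is true (Statement 2).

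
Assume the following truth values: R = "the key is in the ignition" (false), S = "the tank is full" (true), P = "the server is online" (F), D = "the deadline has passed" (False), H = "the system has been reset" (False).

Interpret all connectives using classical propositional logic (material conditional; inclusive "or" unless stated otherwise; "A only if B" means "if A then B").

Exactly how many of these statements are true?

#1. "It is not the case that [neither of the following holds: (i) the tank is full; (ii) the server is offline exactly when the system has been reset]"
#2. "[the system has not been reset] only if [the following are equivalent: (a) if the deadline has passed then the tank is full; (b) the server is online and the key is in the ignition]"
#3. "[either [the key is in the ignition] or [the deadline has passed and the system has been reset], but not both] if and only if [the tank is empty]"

2

#1: Formalization: ~(S nor (~P <-> H))

~P = ~F = T
~P <-> H = T <-> F = F
S nor (~P <-> H) = T nor F = F
~(S nor (~P <-> H)) = ~F = T
So #1 is true.

#2: Parsed as ~H -> ((D -> S) <-> (P & R))

~H = ~F = T
D -> S = F -> T = T
P & R = F & F = F
(D -> S) <-> (P & R) = T <-> F = F
~H -> ((D -> S) <-> (P & R)) = T -> F = F
Thus #2 is false.

#3: This is (R xor (D & H)) <-> ~S.

D & H = F & F = F
R xor (D & H) = F xor F = F
~S = ~T = F
(R xor (D & H)) <-> ~S = F <-> F = T
So #3 is true.

True statements: 2 (#1, #3).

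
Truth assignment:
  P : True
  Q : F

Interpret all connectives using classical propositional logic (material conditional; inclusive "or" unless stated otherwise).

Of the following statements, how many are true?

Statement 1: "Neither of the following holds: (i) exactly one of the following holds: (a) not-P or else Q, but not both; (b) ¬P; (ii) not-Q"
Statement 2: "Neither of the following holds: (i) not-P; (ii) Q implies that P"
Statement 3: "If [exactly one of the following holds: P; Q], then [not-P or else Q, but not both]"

0

Statement 1: This is ((~P xor Q) xor ~P) nor ~Q.

~P = ~T = F
~P xor Q = F xor F = F
~P = ~T = F
(~P xor Q) xor ~P = F xor F = F
~Q = ~F = T
((~P xor Q) xor ~P) nor ~Q = F nor T = F
Thus Statement 1 is false.

Statement 2: Formalization: ~P nor (Q -> P)

~P = ~T = F
Q -> P = F -> T = T
~P nor (Q -> P) = F nor T = F
So Statement 2 is false.

Statement 3: Formalization: (P xor Q) -> (~P xor Q)

P xor Q = T xor F = T
~P = ~T = F
~P xor Q = F xor F = F
(P xor Q) -> (~P xor Q) = T -> F = F
Thus Statement 3 is false.

True statements: 0 (none).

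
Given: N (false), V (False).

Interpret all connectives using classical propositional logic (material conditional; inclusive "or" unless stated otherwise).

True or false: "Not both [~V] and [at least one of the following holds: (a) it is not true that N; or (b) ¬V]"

This is not V nand (not N or not V).

not V = not False = True
not N = not False = True
not V = not False = True
not N or not V = True or True = True
not V nand (not N or not V) = True nand True = False

False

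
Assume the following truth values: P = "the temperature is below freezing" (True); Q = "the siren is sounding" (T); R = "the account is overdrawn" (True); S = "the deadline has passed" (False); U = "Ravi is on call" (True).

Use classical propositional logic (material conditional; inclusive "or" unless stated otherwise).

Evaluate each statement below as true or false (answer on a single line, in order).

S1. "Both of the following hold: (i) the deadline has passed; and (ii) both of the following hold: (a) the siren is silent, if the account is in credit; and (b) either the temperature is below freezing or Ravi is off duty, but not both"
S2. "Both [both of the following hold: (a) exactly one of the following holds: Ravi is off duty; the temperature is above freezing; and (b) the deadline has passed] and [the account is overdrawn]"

S1 false; S2 false

S1: This is S ∧ ((¬R → ¬Q) ∧ (P ⊕ ¬U)).

¬R = ¬T = F
¬Q = ¬T = F
¬R → ¬Q = F → F = T
¬U = ¬T = F
P ⊕ ¬U = T ⊕ F = T
(¬R → ¬Q) ∧ (P ⊕ ¬U) = T ∧ T = T
S ∧ ((¬R → ¬Q) ∧ (P ⊕ ¬U)) = F ∧ T = F
So S1 is false.

S2: In symbols: ((¬U ⊕ ¬P) ∧ S) ∧ R

¬U = ¬T = F
¬P = ¬T = F
¬U ⊕ ¬P = F ⊕ F = F
(¬U ⊕ ¬P) ∧ S = F ∧ F = F
((¬U ⊕ ¬P) ∧ S) ∧ R = F ∧ T = F
So S2 is false.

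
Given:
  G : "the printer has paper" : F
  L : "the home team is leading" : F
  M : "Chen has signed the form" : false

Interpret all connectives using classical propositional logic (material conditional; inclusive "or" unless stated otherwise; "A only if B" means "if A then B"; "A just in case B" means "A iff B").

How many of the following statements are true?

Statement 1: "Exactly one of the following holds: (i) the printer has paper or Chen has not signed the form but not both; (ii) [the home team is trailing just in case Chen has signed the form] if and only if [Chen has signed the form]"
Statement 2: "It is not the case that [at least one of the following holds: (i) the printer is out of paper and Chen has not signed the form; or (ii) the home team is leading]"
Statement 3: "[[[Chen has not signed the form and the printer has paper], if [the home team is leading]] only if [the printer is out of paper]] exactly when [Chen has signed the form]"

0

Statement 1: Formalization: (G xor ~M) xor ((~L <-> M) <-> M)

~M = ~F = T
G xor ~M = F xor T = T
~L = ~F = T
~L <-> M = T <-> F = F
(~L <-> M) <-> M = F <-> F = T
(G xor ~M) xor ((~L <-> M) <-> M) = T xor T = F
Hence Statement 1 is false.

Statement 2: In symbols: ~((~G & ~M) | L)

~G = ~F = T
~M = ~F = T
~G & ~M = T & T = T
(~G & ~M) | L = T | F = T
~((~G & ~M) | L) = ~T = F
Hence Statement 2 is false.

Statement 3: In symbols: ((L -> (~M & G)) -> ~G) <-> M

~M = ~F = T
~M & G = T & F = F
L -> (~M & G) = F -> F = T
~G = ~F = T
(L -> (~M & G)) -> ~G = T -> T = T
((L -> (~M & G)) -> ~G) <-> M = T <-> F = F
Hence Statement 3 is false.

0 of the 3 statements are true (none).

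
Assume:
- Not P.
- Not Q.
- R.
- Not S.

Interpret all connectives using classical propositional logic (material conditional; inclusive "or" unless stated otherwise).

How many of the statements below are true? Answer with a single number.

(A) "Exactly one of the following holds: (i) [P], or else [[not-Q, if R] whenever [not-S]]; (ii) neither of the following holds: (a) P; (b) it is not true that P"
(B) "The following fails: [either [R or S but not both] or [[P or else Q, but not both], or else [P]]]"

(A): In symbols: (P ∨ (¬S → (R → ¬Q))) ⊕ (P ↓ ¬P)

¬S = ¬F = T
¬Q = ¬F = T
R → ¬Q = T → T = T
¬S → (R → ¬Q) = T → T = T
P ∨ (¬S → (R → ¬Q)) = F ∨ T = T
¬P = ¬F = T
P ↓ ¬P = F ↓ T = F
(P ∨ (¬S → (R → ¬Q))) ⊕ (P ↓ ¬P) = T ⊕ F = T
Thus (A) is true.

(B): Parsed as ¬((R ⊕ S) ∨ ((P ⊕ Q) ∨ P))

R ⊕ S = T ⊕ F = T
P ⊕ Q = F ⊕ F = F
(P ⊕ Q) ∨ P = F ∨ F = F
(R ⊕ S) ∨ ((P ⊕ Q) ∨ P) = T ∨ F = T
¬((R ⊕ S) ∨ ((P ⊕ Q) ∨ P)) = ¬T = F
Hence (B) is false.

True statements: 1 ((A)).

1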